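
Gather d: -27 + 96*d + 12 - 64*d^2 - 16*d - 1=-64*d^2 + 80*d - 16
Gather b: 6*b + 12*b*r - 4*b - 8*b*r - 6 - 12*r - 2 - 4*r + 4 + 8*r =b*(4*r + 2) - 8*r - 4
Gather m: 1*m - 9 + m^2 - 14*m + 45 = m^2 - 13*m + 36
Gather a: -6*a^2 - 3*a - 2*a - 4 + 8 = -6*a^2 - 5*a + 4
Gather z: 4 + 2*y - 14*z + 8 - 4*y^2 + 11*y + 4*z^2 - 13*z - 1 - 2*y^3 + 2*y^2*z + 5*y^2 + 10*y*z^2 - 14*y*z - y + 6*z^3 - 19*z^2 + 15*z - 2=-2*y^3 + y^2 + 12*y + 6*z^3 + z^2*(10*y - 15) + z*(2*y^2 - 14*y - 12) + 9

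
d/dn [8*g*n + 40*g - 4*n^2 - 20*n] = 8*g - 8*n - 20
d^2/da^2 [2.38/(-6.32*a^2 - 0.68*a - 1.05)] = (190.125824*a^2 + 20.456576*a - 2.38*(12.64*a + 0.68)*(25.28*a + 1.36) + 31.58736)/(6.32*a^2 + 0.68*a + 1.05)^3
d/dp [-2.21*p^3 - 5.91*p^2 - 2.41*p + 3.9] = -6.63*p^2 - 11.82*p - 2.41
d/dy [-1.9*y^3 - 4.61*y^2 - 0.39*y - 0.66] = -5.7*y^2 - 9.22*y - 0.39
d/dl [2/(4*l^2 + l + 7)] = 2*(-8*l - 1)/(4*l^2 + l + 7)^2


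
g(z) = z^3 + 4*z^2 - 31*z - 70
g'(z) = 3*z^2 + 8*z - 31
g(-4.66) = 60.13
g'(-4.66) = -3.13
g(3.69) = -79.68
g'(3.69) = 39.37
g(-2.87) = 28.28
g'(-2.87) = -29.25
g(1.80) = -107.01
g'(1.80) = -6.88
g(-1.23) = -27.68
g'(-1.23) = -36.30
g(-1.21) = -28.41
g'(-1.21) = -36.29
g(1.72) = -106.40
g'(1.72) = -8.36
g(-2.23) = 7.93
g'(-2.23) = -33.92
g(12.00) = 1862.00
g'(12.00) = 497.00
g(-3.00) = 32.00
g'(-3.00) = -28.00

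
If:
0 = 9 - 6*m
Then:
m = 3/2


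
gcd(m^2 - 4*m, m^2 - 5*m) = m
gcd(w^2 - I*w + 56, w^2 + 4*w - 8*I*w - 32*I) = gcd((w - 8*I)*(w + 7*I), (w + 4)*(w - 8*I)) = w - 8*I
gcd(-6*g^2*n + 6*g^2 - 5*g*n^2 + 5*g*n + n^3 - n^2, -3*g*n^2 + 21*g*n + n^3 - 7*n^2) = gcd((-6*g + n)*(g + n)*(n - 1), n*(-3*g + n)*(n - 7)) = 1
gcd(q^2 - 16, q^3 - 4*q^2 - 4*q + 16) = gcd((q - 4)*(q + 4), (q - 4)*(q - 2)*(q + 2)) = q - 4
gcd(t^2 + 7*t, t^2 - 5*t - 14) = 1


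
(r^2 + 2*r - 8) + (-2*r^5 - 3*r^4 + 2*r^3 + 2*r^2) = -2*r^5 - 3*r^4 + 2*r^3 + 3*r^2 + 2*r - 8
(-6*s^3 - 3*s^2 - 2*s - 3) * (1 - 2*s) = 12*s^4 + s^2 + 4*s - 3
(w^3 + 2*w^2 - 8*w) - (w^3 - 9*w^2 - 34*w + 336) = 11*w^2 + 26*w - 336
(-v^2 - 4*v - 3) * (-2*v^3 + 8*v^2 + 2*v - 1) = 2*v^5 - 28*v^3 - 31*v^2 - 2*v + 3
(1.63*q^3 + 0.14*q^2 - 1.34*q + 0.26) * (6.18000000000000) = 10.0734*q^3 + 0.8652*q^2 - 8.2812*q + 1.6068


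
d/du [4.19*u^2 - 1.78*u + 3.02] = 8.38*u - 1.78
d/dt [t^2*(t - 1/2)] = t*(3*t - 1)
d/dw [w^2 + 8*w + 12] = 2*w + 8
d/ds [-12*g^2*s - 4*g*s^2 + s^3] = -12*g^2 - 8*g*s + 3*s^2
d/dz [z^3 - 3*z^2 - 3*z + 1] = 3*z^2 - 6*z - 3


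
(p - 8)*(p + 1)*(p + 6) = p^3 - p^2 - 50*p - 48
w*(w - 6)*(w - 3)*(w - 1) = w^4 - 10*w^3 + 27*w^2 - 18*w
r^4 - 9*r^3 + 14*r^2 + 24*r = r*(r - 6)*(r - 4)*(r + 1)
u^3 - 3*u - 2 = (u - 2)*(u + 1)^2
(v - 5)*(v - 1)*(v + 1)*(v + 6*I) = v^4 - 5*v^3 + 6*I*v^3 - v^2 - 30*I*v^2 + 5*v - 6*I*v + 30*I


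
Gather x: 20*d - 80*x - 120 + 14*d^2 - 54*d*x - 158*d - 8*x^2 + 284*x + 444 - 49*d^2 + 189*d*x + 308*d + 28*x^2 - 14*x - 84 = -35*d^2 + 170*d + 20*x^2 + x*(135*d + 190) + 240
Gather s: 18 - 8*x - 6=12 - 8*x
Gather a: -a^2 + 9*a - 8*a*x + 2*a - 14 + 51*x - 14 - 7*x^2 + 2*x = -a^2 + a*(11 - 8*x) - 7*x^2 + 53*x - 28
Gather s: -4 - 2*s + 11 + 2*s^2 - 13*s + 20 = 2*s^2 - 15*s + 27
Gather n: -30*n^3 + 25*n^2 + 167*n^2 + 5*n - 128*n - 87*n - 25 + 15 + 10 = -30*n^3 + 192*n^2 - 210*n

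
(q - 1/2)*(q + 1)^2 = q^3 + 3*q^2/2 - 1/2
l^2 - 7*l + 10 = (l - 5)*(l - 2)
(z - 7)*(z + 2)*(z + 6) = z^3 + z^2 - 44*z - 84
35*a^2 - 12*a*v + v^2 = (-7*a + v)*(-5*a + v)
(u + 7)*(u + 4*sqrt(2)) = u^2 + 4*sqrt(2)*u + 7*u + 28*sqrt(2)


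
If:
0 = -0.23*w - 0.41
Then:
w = -1.78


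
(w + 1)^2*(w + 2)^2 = w^4 + 6*w^3 + 13*w^2 + 12*w + 4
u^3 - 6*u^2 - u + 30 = (u - 5)*(u - 3)*(u + 2)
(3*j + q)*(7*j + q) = 21*j^2 + 10*j*q + q^2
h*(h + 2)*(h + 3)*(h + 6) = h^4 + 11*h^3 + 36*h^2 + 36*h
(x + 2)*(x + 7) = x^2 + 9*x + 14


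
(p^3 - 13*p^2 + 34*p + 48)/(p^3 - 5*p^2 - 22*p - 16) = (p - 6)/(p + 2)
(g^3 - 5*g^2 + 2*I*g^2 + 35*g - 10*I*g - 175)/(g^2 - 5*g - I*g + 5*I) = (g^2 + 2*I*g + 35)/(g - I)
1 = 1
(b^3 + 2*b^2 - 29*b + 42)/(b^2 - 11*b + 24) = (b^2 + 5*b - 14)/(b - 8)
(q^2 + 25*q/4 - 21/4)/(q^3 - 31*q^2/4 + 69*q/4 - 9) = (q + 7)/(q^2 - 7*q + 12)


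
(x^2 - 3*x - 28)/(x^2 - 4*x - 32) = (x - 7)/(x - 8)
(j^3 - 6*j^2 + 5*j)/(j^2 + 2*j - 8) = j*(j^2 - 6*j + 5)/(j^2 + 2*j - 8)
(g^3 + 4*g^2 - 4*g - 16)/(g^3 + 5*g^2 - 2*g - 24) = (g + 2)/(g + 3)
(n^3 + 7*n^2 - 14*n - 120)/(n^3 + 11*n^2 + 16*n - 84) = (n^2 + n - 20)/(n^2 + 5*n - 14)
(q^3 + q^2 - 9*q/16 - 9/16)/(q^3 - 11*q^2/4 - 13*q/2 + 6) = (4*q^2 + 7*q + 3)/(4*(q^2 - 2*q - 8))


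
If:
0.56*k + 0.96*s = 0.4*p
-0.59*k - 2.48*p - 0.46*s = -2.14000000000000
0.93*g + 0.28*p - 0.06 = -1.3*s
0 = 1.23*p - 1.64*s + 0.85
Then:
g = -1.98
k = -1.45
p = 0.98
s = 1.25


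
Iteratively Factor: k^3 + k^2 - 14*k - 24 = (k + 2)*(k^2 - k - 12) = (k + 2)*(k + 3)*(k - 4)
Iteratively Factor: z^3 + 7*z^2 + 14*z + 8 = (z + 4)*(z^2 + 3*z + 2) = (z + 1)*(z + 4)*(z + 2)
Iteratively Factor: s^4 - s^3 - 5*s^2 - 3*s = (s + 1)*(s^3 - 2*s^2 - 3*s) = s*(s + 1)*(s^2 - 2*s - 3) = s*(s + 1)^2*(s - 3)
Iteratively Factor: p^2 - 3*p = (p)*(p - 3)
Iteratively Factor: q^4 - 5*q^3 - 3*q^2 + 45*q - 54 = (q - 3)*(q^3 - 2*q^2 - 9*q + 18) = (q - 3)*(q + 3)*(q^2 - 5*q + 6) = (q - 3)*(q - 2)*(q + 3)*(q - 3)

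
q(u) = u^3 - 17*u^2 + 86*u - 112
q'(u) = 3*u^2 - 34*u + 86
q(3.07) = 20.73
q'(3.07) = 9.89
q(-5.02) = -1098.63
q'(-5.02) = 332.28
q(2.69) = 15.79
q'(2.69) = 16.25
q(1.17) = -33.05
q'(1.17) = 50.33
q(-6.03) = -1467.97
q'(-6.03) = 400.10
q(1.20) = -31.55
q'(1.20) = 49.52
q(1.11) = -36.12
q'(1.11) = 51.96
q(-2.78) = -503.95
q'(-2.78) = 203.71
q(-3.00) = -550.00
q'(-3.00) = 215.00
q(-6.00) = -1456.00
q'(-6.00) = 398.00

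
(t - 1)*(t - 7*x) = t^2 - 7*t*x - t + 7*x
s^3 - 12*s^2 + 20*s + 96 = (s - 8)*(s - 6)*(s + 2)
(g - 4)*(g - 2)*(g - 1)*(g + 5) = g^4 - 2*g^3 - 21*g^2 + 62*g - 40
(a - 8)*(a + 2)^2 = a^3 - 4*a^2 - 28*a - 32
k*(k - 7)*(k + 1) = k^3 - 6*k^2 - 7*k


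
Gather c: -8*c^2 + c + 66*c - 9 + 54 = -8*c^2 + 67*c + 45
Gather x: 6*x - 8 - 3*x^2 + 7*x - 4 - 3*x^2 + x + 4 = -6*x^2 + 14*x - 8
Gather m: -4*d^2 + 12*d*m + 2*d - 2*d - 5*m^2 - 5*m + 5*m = -4*d^2 + 12*d*m - 5*m^2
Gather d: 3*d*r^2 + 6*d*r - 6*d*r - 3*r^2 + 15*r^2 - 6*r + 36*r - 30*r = 3*d*r^2 + 12*r^2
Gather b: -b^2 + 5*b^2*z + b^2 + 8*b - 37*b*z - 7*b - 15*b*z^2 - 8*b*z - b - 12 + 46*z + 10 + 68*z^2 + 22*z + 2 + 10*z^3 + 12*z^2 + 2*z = 5*b^2*z + b*(-15*z^2 - 45*z) + 10*z^3 + 80*z^2 + 70*z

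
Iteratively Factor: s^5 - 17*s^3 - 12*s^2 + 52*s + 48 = (s - 2)*(s^4 + 2*s^3 - 13*s^2 - 38*s - 24) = (s - 4)*(s - 2)*(s^3 + 6*s^2 + 11*s + 6) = (s - 4)*(s - 2)*(s + 1)*(s^2 + 5*s + 6) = (s - 4)*(s - 2)*(s + 1)*(s + 2)*(s + 3)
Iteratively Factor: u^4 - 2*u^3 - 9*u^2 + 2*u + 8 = (u + 1)*(u^3 - 3*u^2 - 6*u + 8) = (u - 4)*(u + 1)*(u^2 + u - 2) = (u - 4)*(u + 1)*(u + 2)*(u - 1)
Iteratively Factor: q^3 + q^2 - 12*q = (q + 4)*(q^2 - 3*q) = (q - 3)*(q + 4)*(q)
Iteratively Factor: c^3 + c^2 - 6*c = (c - 2)*(c^2 + 3*c) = (c - 2)*(c + 3)*(c)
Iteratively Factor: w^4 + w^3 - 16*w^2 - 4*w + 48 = (w - 2)*(w^3 + 3*w^2 - 10*w - 24) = (w - 3)*(w - 2)*(w^2 + 6*w + 8) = (w - 3)*(w - 2)*(w + 2)*(w + 4)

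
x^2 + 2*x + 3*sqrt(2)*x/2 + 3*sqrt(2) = (x + 2)*(x + 3*sqrt(2)/2)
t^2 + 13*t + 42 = (t + 6)*(t + 7)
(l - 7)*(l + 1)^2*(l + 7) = l^4 + 2*l^3 - 48*l^2 - 98*l - 49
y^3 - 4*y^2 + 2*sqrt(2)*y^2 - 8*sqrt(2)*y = y*(y - 4)*(y + 2*sqrt(2))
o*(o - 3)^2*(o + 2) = o^4 - 4*o^3 - 3*o^2 + 18*o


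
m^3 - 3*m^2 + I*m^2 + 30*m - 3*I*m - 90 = (m - 3)*(m - 5*I)*(m + 6*I)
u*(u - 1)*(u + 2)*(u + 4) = u^4 + 5*u^3 + 2*u^2 - 8*u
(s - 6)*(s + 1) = s^2 - 5*s - 6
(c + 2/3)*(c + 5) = c^2 + 17*c/3 + 10/3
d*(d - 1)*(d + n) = d^3 + d^2*n - d^2 - d*n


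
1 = 1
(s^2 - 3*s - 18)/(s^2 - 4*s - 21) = (s - 6)/(s - 7)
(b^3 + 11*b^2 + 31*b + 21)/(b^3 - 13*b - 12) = (b + 7)/(b - 4)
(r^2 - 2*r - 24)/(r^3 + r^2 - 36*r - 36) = (r + 4)/(r^2 + 7*r + 6)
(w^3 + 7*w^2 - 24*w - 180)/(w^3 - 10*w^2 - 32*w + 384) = (w^2 + w - 30)/(w^2 - 16*w + 64)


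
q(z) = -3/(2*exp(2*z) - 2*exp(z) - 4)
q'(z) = -3*(-4*exp(2*z) + 2*exp(z))/(2*exp(2*z) - 2*exp(z) - 4)^2 = (3*exp(z) - 3/2)*exp(z)/(-exp(2*z) + exp(z) + 2)^2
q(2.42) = -0.01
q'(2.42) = 0.03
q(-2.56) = 0.72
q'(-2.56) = -0.02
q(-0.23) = 0.69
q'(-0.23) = 0.15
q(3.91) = -0.00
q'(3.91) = 0.00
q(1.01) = -0.54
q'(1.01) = 2.37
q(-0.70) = 0.67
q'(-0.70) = -0.00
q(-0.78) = 0.67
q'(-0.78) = -0.01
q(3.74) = -0.00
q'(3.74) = 0.00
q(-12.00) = 0.75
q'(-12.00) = 0.00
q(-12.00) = 0.75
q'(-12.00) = 0.00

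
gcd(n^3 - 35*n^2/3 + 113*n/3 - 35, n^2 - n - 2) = 1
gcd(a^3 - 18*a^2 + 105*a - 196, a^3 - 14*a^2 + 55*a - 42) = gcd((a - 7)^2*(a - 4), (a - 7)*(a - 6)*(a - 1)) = a - 7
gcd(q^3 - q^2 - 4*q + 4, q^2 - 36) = 1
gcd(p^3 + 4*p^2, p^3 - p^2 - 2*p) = p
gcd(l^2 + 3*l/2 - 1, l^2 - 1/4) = l - 1/2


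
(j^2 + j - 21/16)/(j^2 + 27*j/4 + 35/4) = (j - 3/4)/(j + 5)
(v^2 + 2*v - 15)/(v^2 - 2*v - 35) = (v - 3)/(v - 7)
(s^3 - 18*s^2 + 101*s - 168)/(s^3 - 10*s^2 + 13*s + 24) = (s - 7)/(s + 1)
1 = 1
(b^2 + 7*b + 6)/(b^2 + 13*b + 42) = (b + 1)/(b + 7)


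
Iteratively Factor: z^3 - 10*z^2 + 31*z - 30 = (z - 3)*(z^2 - 7*z + 10) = (z - 3)*(z - 2)*(z - 5)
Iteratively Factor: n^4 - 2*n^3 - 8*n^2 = (n + 2)*(n^3 - 4*n^2) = n*(n + 2)*(n^2 - 4*n) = n^2*(n + 2)*(n - 4)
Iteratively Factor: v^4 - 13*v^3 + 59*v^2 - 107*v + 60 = (v - 3)*(v^3 - 10*v^2 + 29*v - 20) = (v - 5)*(v - 3)*(v^2 - 5*v + 4) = (v - 5)*(v - 3)*(v - 1)*(v - 4)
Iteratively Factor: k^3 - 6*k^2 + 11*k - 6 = (k - 1)*(k^2 - 5*k + 6) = (k - 2)*(k - 1)*(k - 3)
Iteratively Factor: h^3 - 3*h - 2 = (h + 1)*(h^2 - h - 2) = (h - 2)*(h + 1)*(h + 1)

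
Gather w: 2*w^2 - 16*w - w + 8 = 2*w^2 - 17*w + 8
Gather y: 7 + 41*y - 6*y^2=-6*y^2 + 41*y + 7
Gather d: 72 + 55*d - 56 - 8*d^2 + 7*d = -8*d^2 + 62*d + 16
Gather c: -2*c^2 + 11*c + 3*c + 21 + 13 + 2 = -2*c^2 + 14*c + 36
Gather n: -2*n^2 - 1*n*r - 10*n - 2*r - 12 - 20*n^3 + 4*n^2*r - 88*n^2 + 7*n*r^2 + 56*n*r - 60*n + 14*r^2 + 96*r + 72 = -20*n^3 + n^2*(4*r - 90) + n*(7*r^2 + 55*r - 70) + 14*r^2 + 94*r + 60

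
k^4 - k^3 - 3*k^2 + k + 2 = (k - 2)*(k - 1)*(k + 1)^2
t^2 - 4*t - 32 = (t - 8)*(t + 4)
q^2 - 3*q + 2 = (q - 2)*(q - 1)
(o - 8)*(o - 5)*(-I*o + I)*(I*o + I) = o^4 - 13*o^3 + 39*o^2 + 13*o - 40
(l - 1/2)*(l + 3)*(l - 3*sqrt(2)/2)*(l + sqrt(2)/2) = l^4 - sqrt(2)*l^3 + 5*l^3/2 - 5*sqrt(2)*l^2/2 - 3*l^2 - 15*l/4 + 3*sqrt(2)*l/2 + 9/4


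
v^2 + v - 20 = (v - 4)*(v + 5)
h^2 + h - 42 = (h - 6)*(h + 7)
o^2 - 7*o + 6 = (o - 6)*(o - 1)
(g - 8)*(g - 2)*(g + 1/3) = g^3 - 29*g^2/3 + 38*g/3 + 16/3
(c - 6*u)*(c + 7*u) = c^2 + c*u - 42*u^2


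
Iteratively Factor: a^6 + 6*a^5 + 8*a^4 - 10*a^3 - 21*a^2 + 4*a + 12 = (a + 3)*(a^5 + 3*a^4 - a^3 - 7*a^2 + 4) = (a + 2)*(a + 3)*(a^4 + a^3 - 3*a^2 - a + 2) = (a - 1)*(a + 2)*(a + 3)*(a^3 + 2*a^2 - a - 2) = (a - 1)*(a + 2)^2*(a + 3)*(a^2 - 1) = (a - 1)*(a + 1)*(a + 2)^2*(a + 3)*(a - 1)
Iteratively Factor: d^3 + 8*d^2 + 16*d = (d)*(d^2 + 8*d + 16) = d*(d + 4)*(d + 4)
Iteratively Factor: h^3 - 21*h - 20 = (h - 5)*(h^2 + 5*h + 4) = (h - 5)*(h + 4)*(h + 1)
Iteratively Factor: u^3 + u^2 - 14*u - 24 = (u + 2)*(u^2 - u - 12) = (u - 4)*(u + 2)*(u + 3)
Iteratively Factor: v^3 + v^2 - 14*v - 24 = (v + 3)*(v^2 - 2*v - 8) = (v + 2)*(v + 3)*(v - 4)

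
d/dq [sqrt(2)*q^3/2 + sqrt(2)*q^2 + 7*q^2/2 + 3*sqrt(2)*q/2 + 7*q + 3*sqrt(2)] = 3*sqrt(2)*q^2/2 + 2*sqrt(2)*q + 7*q + 3*sqrt(2)/2 + 7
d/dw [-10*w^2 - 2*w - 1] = -20*w - 2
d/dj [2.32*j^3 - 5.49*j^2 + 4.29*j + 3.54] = 6.96*j^2 - 10.98*j + 4.29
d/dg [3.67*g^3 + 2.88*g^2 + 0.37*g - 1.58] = 11.01*g^2 + 5.76*g + 0.37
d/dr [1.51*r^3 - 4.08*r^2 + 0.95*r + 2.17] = 4.53*r^2 - 8.16*r + 0.95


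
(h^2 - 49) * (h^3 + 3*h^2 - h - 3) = h^5 + 3*h^4 - 50*h^3 - 150*h^2 + 49*h + 147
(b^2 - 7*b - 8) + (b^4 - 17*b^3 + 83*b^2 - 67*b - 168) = b^4 - 17*b^3 + 84*b^2 - 74*b - 176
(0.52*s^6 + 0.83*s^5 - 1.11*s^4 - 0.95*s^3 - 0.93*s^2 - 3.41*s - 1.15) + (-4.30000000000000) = 0.52*s^6 + 0.83*s^5 - 1.11*s^4 - 0.95*s^3 - 0.93*s^2 - 3.41*s - 5.45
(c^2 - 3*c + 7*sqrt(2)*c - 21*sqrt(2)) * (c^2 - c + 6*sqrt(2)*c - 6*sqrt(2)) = c^4 - 4*c^3 + 13*sqrt(2)*c^3 - 52*sqrt(2)*c^2 + 87*c^2 - 336*c + 39*sqrt(2)*c + 252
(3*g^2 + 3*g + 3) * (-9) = -27*g^2 - 27*g - 27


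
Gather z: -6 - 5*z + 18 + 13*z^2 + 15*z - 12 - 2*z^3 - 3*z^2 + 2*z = -2*z^3 + 10*z^2 + 12*z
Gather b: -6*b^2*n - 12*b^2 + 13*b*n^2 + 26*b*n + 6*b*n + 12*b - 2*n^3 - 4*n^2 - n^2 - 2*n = b^2*(-6*n - 12) + b*(13*n^2 + 32*n + 12) - 2*n^3 - 5*n^2 - 2*n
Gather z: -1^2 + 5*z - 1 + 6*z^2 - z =6*z^2 + 4*z - 2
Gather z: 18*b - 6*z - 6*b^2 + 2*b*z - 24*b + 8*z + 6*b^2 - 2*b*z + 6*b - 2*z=0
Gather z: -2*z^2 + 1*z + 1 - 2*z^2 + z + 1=-4*z^2 + 2*z + 2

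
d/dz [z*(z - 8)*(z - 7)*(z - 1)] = 4*z^3 - 48*z^2 + 142*z - 56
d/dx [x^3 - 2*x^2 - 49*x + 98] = 3*x^2 - 4*x - 49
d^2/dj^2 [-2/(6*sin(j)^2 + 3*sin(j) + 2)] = 6*(48*sin(j)^4 + 18*sin(j)^3 - 85*sin(j)^2 - 38*sin(j) + 2)/(6*sin(j)^2 + 3*sin(j) + 2)^3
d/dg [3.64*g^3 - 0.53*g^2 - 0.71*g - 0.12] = 10.92*g^2 - 1.06*g - 0.71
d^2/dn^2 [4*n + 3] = 0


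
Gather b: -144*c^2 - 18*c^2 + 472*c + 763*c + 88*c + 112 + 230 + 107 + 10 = -162*c^2 + 1323*c + 459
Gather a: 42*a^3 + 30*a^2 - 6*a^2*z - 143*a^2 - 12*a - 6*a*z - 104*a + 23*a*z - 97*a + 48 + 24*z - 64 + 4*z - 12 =42*a^3 + a^2*(-6*z - 113) + a*(17*z - 213) + 28*z - 28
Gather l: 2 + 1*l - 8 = l - 6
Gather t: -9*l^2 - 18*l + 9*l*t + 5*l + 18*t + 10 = -9*l^2 - 13*l + t*(9*l + 18) + 10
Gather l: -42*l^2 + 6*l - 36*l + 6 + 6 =-42*l^2 - 30*l + 12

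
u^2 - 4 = (u - 2)*(u + 2)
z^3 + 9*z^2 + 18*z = z*(z + 3)*(z + 6)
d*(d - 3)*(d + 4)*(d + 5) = d^4 + 6*d^3 - 7*d^2 - 60*d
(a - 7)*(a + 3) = a^2 - 4*a - 21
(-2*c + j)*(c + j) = -2*c^2 - c*j + j^2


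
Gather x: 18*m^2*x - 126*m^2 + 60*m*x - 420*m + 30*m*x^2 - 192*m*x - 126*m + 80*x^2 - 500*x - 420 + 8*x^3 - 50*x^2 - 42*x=-126*m^2 - 546*m + 8*x^3 + x^2*(30*m + 30) + x*(18*m^2 - 132*m - 542) - 420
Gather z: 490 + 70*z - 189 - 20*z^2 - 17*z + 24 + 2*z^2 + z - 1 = -18*z^2 + 54*z + 324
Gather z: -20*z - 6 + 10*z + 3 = -10*z - 3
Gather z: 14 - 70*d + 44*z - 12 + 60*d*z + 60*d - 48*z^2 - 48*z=-10*d - 48*z^2 + z*(60*d - 4) + 2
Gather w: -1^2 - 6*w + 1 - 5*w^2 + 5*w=-5*w^2 - w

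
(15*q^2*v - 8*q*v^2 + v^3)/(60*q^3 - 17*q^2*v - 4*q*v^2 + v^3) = v/(4*q + v)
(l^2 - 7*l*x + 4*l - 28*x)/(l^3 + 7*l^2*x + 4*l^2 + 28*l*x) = (l - 7*x)/(l*(l + 7*x))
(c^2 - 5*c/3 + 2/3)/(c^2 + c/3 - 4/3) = (3*c - 2)/(3*c + 4)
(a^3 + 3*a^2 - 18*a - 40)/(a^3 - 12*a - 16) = (a + 5)/(a + 2)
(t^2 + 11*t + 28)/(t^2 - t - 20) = (t + 7)/(t - 5)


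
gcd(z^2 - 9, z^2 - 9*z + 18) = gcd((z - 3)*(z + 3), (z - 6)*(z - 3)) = z - 3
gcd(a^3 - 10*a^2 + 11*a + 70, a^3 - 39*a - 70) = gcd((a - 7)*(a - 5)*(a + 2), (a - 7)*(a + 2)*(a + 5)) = a^2 - 5*a - 14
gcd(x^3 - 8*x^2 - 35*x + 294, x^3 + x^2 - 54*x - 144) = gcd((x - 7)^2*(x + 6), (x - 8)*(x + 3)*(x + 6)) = x + 6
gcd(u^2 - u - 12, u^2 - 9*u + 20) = u - 4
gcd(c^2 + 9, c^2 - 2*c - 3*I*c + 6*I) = c - 3*I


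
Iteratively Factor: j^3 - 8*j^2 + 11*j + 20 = (j - 5)*(j^2 - 3*j - 4) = (j - 5)*(j - 4)*(j + 1)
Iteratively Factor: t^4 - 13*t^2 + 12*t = (t - 3)*(t^3 + 3*t^2 - 4*t) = t*(t - 3)*(t^2 + 3*t - 4) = t*(t - 3)*(t - 1)*(t + 4)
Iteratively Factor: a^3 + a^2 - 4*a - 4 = (a + 2)*(a^2 - a - 2) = (a + 1)*(a + 2)*(a - 2)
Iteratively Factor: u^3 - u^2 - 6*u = (u - 3)*(u^2 + 2*u) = u*(u - 3)*(u + 2)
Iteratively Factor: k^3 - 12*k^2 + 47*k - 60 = (k - 4)*(k^2 - 8*k + 15) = (k - 4)*(k - 3)*(k - 5)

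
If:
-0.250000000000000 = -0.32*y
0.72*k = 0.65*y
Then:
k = 0.71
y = 0.78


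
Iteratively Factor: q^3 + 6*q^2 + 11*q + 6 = (q + 3)*(q^2 + 3*q + 2) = (q + 1)*(q + 3)*(q + 2)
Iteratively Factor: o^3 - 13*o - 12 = (o + 3)*(o^2 - 3*o - 4) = (o + 1)*(o + 3)*(o - 4)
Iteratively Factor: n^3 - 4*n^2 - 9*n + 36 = (n - 4)*(n^2 - 9) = (n - 4)*(n - 3)*(n + 3)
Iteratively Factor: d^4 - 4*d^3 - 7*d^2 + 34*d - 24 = (d + 3)*(d^3 - 7*d^2 + 14*d - 8) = (d - 2)*(d + 3)*(d^2 - 5*d + 4) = (d - 4)*(d - 2)*(d + 3)*(d - 1)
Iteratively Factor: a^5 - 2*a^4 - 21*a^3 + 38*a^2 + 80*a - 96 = (a + 4)*(a^4 - 6*a^3 + 3*a^2 + 26*a - 24) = (a - 1)*(a + 4)*(a^3 - 5*a^2 - 2*a + 24) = (a - 1)*(a + 2)*(a + 4)*(a^2 - 7*a + 12) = (a - 3)*(a - 1)*(a + 2)*(a + 4)*(a - 4)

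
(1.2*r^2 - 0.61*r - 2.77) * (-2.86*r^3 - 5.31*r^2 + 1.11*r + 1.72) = -3.432*r^5 - 4.6274*r^4 + 12.4933*r^3 + 16.0956*r^2 - 4.1239*r - 4.7644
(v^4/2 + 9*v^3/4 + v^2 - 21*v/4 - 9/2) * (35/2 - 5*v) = -5*v^5/2 - 5*v^4/2 + 275*v^3/8 + 175*v^2/4 - 555*v/8 - 315/4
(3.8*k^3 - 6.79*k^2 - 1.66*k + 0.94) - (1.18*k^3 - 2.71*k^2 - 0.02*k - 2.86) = 2.62*k^3 - 4.08*k^2 - 1.64*k + 3.8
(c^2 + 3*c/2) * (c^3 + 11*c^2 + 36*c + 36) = c^5 + 25*c^4/2 + 105*c^3/2 + 90*c^2 + 54*c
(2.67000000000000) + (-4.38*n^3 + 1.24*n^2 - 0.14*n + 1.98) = -4.38*n^3 + 1.24*n^2 - 0.14*n + 4.65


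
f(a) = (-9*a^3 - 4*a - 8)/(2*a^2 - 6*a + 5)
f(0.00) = -1.60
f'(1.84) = 51.20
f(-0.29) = -0.96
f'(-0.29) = -1.90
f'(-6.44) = -4.08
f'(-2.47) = -3.14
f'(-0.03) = -2.57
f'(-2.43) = -3.12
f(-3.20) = 6.71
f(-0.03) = -1.52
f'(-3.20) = -3.46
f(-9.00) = 29.81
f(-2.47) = 4.29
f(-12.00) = 42.72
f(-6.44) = 19.13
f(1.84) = -97.68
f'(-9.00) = -4.25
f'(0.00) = -2.72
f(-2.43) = 4.17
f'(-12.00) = -4.34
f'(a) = (6 - 4*a)*(-9*a^3 - 4*a - 8)/(2*a^2 - 6*a + 5)^2 + (-27*a^2 - 4)/(2*a^2 - 6*a + 5) = (-18*a^4 + 108*a^3 - 127*a^2 + 32*a - 68)/(4*a^4 - 24*a^3 + 56*a^2 - 60*a + 25)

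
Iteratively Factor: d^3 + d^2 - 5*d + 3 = (d - 1)*(d^2 + 2*d - 3) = (d - 1)^2*(d + 3)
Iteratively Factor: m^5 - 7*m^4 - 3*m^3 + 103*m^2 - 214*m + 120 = (m - 1)*(m^4 - 6*m^3 - 9*m^2 + 94*m - 120) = (m - 5)*(m - 1)*(m^3 - m^2 - 14*m + 24) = (m - 5)*(m - 1)*(m + 4)*(m^2 - 5*m + 6) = (m - 5)*(m - 2)*(m - 1)*(m + 4)*(m - 3)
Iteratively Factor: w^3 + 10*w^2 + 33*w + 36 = (w + 3)*(w^2 + 7*w + 12) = (w + 3)^2*(w + 4)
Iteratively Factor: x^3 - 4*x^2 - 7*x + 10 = (x - 1)*(x^2 - 3*x - 10) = (x - 5)*(x - 1)*(x + 2)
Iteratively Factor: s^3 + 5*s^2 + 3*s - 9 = (s - 1)*(s^2 + 6*s + 9) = (s - 1)*(s + 3)*(s + 3)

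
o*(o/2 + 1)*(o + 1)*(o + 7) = o^4/2 + 5*o^3 + 23*o^2/2 + 7*o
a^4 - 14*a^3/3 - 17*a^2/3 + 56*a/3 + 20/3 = (a - 5)*(a - 2)*(a + 1/3)*(a + 2)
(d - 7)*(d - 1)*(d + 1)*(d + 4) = d^4 - 3*d^3 - 29*d^2 + 3*d + 28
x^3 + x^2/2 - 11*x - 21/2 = (x - 7/2)*(x + 1)*(x + 3)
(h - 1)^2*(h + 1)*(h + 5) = h^4 + 4*h^3 - 6*h^2 - 4*h + 5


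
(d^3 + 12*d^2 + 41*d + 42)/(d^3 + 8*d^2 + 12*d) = (d^2 + 10*d + 21)/(d*(d + 6))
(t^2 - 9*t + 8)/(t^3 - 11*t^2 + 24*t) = (t - 1)/(t*(t - 3))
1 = 1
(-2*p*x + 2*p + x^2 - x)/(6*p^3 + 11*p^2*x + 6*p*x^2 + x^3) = (-2*p*x + 2*p + x^2 - x)/(6*p^3 + 11*p^2*x + 6*p*x^2 + x^3)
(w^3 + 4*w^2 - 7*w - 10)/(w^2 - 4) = (w^2 + 6*w + 5)/(w + 2)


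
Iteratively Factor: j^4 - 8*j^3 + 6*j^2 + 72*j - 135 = (j + 3)*(j^3 - 11*j^2 + 39*j - 45) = (j - 5)*(j + 3)*(j^2 - 6*j + 9) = (j - 5)*(j - 3)*(j + 3)*(j - 3)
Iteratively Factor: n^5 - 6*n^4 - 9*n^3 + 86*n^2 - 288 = (n + 3)*(n^4 - 9*n^3 + 18*n^2 + 32*n - 96) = (n + 2)*(n + 3)*(n^3 - 11*n^2 + 40*n - 48) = (n - 4)*(n + 2)*(n + 3)*(n^2 - 7*n + 12) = (n - 4)^2*(n + 2)*(n + 3)*(n - 3)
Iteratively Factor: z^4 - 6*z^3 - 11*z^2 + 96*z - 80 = (z + 4)*(z^3 - 10*z^2 + 29*z - 20) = (z - 4)*(z + 4)*(z^2 - 6*z + 5) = (z - 4)*(z - 1)*(z + 4)*(z - 5)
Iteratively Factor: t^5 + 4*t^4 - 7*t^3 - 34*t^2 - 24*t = (t)*(t^4 + 4*t^3 - 7*t^2 - 34*t - 24) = t*(t + 4)*(t^3 - 7*t - 6) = t*(t + 2)*(t + 4)*(t^2 - 2*t - 3) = t*(t - 3)*(t + 2)*(t + 4)*(t + 1)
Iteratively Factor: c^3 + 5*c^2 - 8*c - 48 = (c + 4)*(c^2 + c - 12) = (c + 4)^2*(c - 3)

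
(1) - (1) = 0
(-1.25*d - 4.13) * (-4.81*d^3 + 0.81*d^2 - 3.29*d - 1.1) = 6.0125*d^4 + 18.8528*d^3 + 0.7672*d^2 + 14.9627*d + 4.543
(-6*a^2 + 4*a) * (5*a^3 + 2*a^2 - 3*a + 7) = -30*a^5 + 8*a^4 + 26*a^3 - 54*a^2 + 28*a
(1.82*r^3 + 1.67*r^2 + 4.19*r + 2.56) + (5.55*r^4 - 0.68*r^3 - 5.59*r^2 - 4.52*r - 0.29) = 5.55*r^4 + 1.14*r^3 - 3.92*r^2 - 0.329999999999999*r + 2.27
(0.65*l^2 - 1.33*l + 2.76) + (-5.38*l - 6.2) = 0.65*l^2 - 6.71*l - 3.44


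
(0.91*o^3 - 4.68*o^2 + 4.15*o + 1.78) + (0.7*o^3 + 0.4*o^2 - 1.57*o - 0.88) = 1.61*o^3 - 4.28*o^2 + 2.58*o + 0.9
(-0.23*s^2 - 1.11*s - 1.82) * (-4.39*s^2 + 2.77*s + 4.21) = 1.0097*s^4 + 4.2358*s^3 + 3.9468*s^2 - 9.7145*s - 7.6622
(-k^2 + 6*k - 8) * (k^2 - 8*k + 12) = -k^4 + 14*k^3 - 68*k^2 + 136*k - 96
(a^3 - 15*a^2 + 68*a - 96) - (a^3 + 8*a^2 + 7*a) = -23*a^2 + 61*a - 96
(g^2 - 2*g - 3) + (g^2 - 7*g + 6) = 2*g^2 - 9*g + 3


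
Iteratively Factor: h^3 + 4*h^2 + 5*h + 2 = (h + 1)*(h^2 + 3*h + 2) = (h + 1)*(h + 2)*(h + 1)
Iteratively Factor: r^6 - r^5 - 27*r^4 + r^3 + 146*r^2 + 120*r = (r + 1)*(r^5 - 2*r^4 - 25*r^3 + 26*r^2 + 120*r) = r*(r + 1)*(r^4 - 2*r^3 - 25*r^2 + 26*r + 120) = r*(r - 3)*(r + 1)*(r^3 + r^2 - 22*r - 40) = r*(r - 3)*(r + 1)*(r + 2)*(r^2 - r - 20) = r*(r - 3)*(r + 1)*(r + 2)*(r + 4)*(r - 5)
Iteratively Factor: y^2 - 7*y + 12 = (y - 3)*(y - 4)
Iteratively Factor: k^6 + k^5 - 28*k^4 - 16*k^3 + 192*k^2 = (k)*(k^5 + k^4 - 28*k^3 - 16*k^2 + 192*k) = k*(k - 3)*(k^4 + 4*k^3 - 16*k^2 - 64*k) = k*(k - 4)*(k - 3)*(k^3 + 8*k^2 + 16*k) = k*(k - 4)*(k - 3)*(k + 4)*(k^2 + 4*k) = k^2*(k - 4)*(k - 3)*(k + 4)*(k + 4)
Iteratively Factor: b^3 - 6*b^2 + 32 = (b + 2)*(b^2 - 8*b + 16) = (b - 4)*(b + 2)*(b - 4)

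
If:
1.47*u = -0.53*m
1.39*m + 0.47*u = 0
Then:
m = 0.00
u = 0.00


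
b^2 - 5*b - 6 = (b - 6)*(b + 1)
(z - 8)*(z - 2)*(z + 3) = z^3 - 7*z^2 - 14*z + 48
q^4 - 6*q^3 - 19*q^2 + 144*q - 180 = (q - 6)*(q - 3)*(q - 2)*(q + 5)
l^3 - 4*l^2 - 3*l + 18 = (l - 3)^2*(l + 2)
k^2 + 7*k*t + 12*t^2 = (k + 3*t)*(k + 4*t)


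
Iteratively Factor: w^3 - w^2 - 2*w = (w - 2)*(w^2 + w) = w*(w - 2)*(w + 1)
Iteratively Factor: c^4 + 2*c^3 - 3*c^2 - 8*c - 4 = (c + 1)*(c^3 + c^2 - 4*c - 4) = (c - 2)*(c + 1)*(c^2 + 3*c + 2) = (c - 2)*(c + 1)*(c + 2)*(c + 1)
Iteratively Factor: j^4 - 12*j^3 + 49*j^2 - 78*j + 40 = (j - 1)*(j^3 - 11*j^2 + 38*j - 40) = (j - 2)*(j - 1)*(j^2 - 9*j + 20) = (j - 5)*(j - 2)*(j - 1)*(j - 4)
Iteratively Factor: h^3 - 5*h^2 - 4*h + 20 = (h - 5)*(h^2 - 4) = (h - 5)*(h + 2)*(h - 2)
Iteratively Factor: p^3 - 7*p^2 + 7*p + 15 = (p + 1)*(p^2 - 8*p + 15) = (p - 5)*(p + 1)*(p - 3)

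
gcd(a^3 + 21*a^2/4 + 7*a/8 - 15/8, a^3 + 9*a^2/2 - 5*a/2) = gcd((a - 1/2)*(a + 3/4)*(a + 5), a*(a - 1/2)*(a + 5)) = a^2 + 9*a/2 - 5/2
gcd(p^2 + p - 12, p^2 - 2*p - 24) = p + 4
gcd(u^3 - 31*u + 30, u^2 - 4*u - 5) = u - 5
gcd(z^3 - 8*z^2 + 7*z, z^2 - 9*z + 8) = z - 1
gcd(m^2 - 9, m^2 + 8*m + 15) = m + 3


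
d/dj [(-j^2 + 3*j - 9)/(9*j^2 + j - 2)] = (-28*j^2 + 166*j + 3)/(81*j^4 + 18*j^3 - 35*j^2 - 4*j + 4)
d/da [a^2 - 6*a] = 2*a - 6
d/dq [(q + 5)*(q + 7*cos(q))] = q - (q + 5)*(7*sin(q) - 1) + 7*cos(q)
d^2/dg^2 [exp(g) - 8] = exp(g)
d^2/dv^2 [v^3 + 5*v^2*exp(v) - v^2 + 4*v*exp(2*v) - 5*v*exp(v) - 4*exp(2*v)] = 5*v^2*exp(v) + 16*v*exp(2*v) + 15*v*exp(v) + 6*v - 2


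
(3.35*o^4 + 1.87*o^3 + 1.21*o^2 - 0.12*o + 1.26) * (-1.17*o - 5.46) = -3.9195*o^5 - 20.4789*o^4 - 11.6259*o^3 - 6.4662*o^2 - 0.819*o - 6.8796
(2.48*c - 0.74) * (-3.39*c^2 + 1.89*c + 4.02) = -8.4072*c^3 + 7.1958*c^2 + 8.571*c - 2.9748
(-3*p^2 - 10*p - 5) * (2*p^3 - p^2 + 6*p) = -6*p^5 - 17*p^4 - 18*p^3 - 55*p^2 - 30*p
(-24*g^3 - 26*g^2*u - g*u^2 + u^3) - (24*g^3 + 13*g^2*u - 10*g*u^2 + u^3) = -48*g^3 - 39*g^2*u + 9*g*u^2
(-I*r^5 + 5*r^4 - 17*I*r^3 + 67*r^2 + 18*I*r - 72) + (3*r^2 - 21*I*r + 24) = -I*r^5 + 5*r^4 - 17*I*r^3 + 70*r^2 - 3*I*r - 48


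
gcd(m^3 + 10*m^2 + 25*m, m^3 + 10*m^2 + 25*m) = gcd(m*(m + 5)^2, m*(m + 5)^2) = m^3 + 10*m^2 + 25*m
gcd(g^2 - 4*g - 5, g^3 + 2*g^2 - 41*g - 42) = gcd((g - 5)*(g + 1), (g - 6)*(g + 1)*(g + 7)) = g + 1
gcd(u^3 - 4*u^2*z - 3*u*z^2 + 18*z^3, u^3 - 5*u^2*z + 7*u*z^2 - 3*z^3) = -u + 3*z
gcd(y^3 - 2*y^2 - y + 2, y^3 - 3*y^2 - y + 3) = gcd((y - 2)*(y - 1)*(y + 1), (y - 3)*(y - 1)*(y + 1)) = y^2 - 1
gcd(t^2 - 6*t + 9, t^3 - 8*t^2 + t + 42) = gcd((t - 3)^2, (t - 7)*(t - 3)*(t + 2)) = t - 3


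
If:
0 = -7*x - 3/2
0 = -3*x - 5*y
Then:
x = -3/14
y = 9/70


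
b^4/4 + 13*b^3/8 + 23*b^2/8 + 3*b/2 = b*(b/4 + 1)*(b + 1)*(b + 3/2)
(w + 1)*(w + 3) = w^2 + 4*w + 3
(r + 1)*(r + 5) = r^2 + 6*r + 5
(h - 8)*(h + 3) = h^2 - 5*h - 24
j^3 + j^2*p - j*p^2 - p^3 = (j - p)*(j + p)^2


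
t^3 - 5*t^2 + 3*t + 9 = (t - 3)^2*(t + 1)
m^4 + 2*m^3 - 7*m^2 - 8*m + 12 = (m - 2)*(m - 1)*(m + 2)*(m + 3)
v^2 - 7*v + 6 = (v - 6)*(v - 1)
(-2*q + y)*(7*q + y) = -14*q^2 + 5*q*y + y^2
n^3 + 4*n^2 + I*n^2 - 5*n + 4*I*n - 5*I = (n - 1)*(n + 5)*(n + I)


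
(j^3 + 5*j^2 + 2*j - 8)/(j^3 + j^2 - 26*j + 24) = (j^2 + 6*j + 8)/(j^2 + 2*j - 24)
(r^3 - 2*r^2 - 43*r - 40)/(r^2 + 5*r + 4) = (r^2 - 3*r - 40)/(r + 4)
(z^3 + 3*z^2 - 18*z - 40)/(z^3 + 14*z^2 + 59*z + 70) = (z - 4)/(z + 7)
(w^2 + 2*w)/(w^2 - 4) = w/(w - 2)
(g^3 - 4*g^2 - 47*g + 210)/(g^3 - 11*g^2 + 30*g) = (g + 7)/g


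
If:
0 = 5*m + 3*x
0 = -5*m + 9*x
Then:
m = 0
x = 0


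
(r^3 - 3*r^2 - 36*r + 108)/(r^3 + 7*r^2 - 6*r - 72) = (r - 6)/(r + 4)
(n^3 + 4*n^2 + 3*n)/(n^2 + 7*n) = (n^2 + 4*n + 3)/(n + 7)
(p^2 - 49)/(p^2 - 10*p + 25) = (p^2 - 49)/(p^2 - 10*p + 25)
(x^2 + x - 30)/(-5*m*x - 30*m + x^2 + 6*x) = (x - 5)/(-5*m + x)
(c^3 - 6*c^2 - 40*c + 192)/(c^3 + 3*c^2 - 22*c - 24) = (c - 8)/(c + 1)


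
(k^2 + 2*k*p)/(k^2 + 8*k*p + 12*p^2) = k/(k + 6*p)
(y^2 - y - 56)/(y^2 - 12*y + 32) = (y + 7)/(y - 4)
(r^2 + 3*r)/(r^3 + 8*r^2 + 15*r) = 1/(r + 5)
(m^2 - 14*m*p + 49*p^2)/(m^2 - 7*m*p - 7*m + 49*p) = (m - 7*p)/(m - 7)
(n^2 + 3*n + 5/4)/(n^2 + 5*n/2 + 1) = (n + 5/2)/(n + 2)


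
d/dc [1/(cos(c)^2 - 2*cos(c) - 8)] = 2*(cos(c) - 1)*sin(c)/(sin(c)^2 + 2*cos(c) + 7)^2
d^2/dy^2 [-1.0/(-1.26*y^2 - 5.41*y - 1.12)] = (-3.1752*y^2 - 13.6332*y + 1.0*(2.52*y + 5.41)*(5.04*y + 10.82) - 2.8224)/(1.26*y^2 + 5.41*y + 1.12)^3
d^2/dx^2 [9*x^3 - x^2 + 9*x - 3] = 54*x - 2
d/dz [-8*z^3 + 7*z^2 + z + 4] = -24*z^2 + 14*z + 1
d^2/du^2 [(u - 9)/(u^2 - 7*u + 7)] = 2*((16 - 3*u)*(u^2 - 7*u + 7) + (u - 9)*(2*u - 7)^2)/(u^2 - 7*u + 7)^3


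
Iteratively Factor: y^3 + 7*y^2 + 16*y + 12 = (y + 2)*(y^2 + 5*y + 6) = (y + 2)*(y + 3)*(y + 2)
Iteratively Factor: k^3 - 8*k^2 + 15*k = (k)*(k^2 - 8*k + 15) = k*(k - 5)*(k - 3)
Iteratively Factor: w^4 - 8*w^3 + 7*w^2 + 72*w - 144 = (w - 3)*(w^3 - 5*w^2 - 8*w + 48) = (w - 4)*(w - 3)*(w^2 - w - 12) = (w - 4)*(w - 3)*(w + 3)*(w - 4)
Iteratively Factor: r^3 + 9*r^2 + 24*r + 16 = (r + 1)*(r^2 + 8*r + 16) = (r + 1)*(r + 4)*(r + 4)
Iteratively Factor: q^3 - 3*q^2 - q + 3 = (q - 1)*(q^2 - 2*q - 3) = (q - 1)*(q + 1)*(q - 3)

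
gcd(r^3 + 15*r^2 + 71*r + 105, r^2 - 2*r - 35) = r + 5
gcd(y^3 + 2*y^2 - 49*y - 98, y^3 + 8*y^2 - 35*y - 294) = y + 7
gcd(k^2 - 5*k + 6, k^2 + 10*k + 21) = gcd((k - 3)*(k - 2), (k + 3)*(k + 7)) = 1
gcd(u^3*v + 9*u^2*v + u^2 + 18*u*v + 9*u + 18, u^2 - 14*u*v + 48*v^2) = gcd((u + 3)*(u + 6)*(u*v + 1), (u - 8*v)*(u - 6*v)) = 1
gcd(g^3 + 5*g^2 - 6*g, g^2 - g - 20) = 1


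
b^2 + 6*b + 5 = (b + 1)*(b + 5)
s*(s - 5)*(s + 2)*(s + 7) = s^4 + 4*s^3 - 31*s^2 - 70*s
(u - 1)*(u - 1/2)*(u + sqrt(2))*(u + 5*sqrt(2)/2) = u^4 - 3*u^3/2 + 7*sqrt(2)*u^3/2 - 21*sqrt(2)*u^2/4 + 11*u^2/2 - 15*u/2 + 7*sqrt(2)*u/4 + 5/2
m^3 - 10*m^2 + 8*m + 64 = (m - 8)*(m - 4)*(m + 2)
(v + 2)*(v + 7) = v^2 + 9*v + 14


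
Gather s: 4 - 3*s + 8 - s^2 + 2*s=-s^2 - s + 12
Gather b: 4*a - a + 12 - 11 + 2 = 3*a + 3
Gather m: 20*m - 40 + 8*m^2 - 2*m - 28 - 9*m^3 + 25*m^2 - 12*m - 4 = -9*m^3 + 33*m^2 + 6*m - 72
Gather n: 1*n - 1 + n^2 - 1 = n^2 + n - 2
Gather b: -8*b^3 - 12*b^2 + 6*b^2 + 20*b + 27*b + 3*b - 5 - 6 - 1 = -8*b^3 - 6*b^2 + 50*b - 12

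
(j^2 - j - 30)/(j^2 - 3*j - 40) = (j - 6)/(j - 8)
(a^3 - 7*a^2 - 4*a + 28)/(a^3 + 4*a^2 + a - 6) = (a^2 - 9*a + 14)/(a^2 + 2*a - 3)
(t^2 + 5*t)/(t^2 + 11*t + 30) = t/(t + 6)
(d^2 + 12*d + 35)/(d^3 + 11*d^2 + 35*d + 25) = (d + 7)/(d^2 + 6*d + 5)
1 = 1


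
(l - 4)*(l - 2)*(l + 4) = l^3 - 2*l^2 - 16*l + 32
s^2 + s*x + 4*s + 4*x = (s + 4)*(s + x)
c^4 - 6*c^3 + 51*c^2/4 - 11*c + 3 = (c - 2)^2*(c - 3/2)*(c - 1/2)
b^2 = b^2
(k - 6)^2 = k^2 - 12*k + 36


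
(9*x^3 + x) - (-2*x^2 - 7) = 9*x^3 + 2*x^2 + x + 7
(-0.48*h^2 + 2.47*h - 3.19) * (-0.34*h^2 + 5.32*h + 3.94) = 0.1632*h^4 - 3.3934*h^3 + 12.3338*h^2 - 7.239*h - 12.5686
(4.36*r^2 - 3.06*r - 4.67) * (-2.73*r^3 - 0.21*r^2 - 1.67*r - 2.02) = -11.9028*r^5 + 7.4382*r^4 + 6.1105*r^3 - 2.7163*r^2 + 13.9801*r + 9.4334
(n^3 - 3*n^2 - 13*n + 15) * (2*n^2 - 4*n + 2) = 2*n^5 - 10*n^4 - 12*n^3 + 76*n^2 - 86*n + 30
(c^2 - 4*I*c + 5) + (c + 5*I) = c^2 + c - 4*I*c + 5 + 5*I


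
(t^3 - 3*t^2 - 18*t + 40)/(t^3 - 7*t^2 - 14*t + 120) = (t - 2)/(t - 6)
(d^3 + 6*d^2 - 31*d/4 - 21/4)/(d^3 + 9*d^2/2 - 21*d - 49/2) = (4*d^2 - 4*d - 3)/(2*(2*d^2 - 5*d - 7))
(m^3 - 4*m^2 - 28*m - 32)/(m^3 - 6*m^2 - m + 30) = (m^2 - 6*m - 16)/(m^2 - 8*m + 15)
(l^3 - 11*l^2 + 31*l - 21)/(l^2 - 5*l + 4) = (l^2 - 10*l + 21)/(l - 4)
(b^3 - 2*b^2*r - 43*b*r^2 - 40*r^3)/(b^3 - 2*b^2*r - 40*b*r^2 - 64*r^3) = (b^2 + 6*b*r + 5*r^2)/(b^2 + 6*b*r + 8*r^2)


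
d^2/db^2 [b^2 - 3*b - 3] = 2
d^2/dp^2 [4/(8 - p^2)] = 8*(-3*p^2 - 8)/(p^2 - 8)^3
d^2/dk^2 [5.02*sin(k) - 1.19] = -5.02*sin(k)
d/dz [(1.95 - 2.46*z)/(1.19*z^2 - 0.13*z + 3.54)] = (2.9274*z^2 - 4.641*z - 8.4549)/(1.4161*z^4 - 0.3094*z^3 + 8.4421*z^2 - 0.9204*z + 12.5316)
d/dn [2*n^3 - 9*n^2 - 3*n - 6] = 6*n^2 - 18*n - 3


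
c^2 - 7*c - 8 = (c - 8)*(c + 1)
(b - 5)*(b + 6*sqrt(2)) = b^2 - 5*b + 6*sqrt(2)*b - 30*sqrt(2)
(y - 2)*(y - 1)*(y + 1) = y^3 - 2*y^2 - y + 2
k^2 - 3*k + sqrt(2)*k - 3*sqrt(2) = (k - 3)*(k + sqrt(2))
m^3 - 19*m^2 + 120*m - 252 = (m - 7)*(m - 6)^2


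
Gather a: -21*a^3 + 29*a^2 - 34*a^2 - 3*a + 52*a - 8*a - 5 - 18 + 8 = -21*a^3 - 5*a^2 + 41*a - 15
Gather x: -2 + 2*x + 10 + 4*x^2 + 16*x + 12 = 4*x^2 + 18*x + 20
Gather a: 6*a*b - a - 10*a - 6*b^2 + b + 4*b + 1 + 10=a*(6*b - 11) - 6*b^2 + 5*b + 11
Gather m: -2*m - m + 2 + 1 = 3 - 3*m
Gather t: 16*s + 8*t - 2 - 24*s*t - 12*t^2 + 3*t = 16*s - 12*t^2 + t*(11 - 24*s) - 2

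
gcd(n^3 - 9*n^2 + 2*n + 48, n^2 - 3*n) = n - 3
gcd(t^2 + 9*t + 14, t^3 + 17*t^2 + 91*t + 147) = t + 7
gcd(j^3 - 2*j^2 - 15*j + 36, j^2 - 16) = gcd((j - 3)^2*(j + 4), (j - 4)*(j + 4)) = j + 4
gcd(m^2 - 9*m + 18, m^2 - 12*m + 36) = m - 6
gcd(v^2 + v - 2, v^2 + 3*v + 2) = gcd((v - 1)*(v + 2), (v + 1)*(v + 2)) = v + 2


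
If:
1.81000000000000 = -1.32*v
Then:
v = -1.37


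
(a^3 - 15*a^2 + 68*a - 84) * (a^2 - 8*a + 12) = a^5 - 23*a^4 + 200*a^3 - 808*a^2 + 1488*a - 1008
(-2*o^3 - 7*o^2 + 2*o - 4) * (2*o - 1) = -4*o^4 - 12*o^3 + 11*o^2 - 10*o + 4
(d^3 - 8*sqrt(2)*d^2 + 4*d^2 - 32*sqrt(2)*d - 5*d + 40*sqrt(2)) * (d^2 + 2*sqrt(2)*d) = d^5 - 6*sqrt(2)*d^4 + 4*d^4 - 37*d^3 - 24*sqrt(2)*d^3 - 128*d^2 + 30*sqrt(2)*d^2 + 160*d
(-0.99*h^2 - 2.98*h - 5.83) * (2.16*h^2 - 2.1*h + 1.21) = -2.1384*h^4 - 4.3578*h^3 - 7.5327*h^2 + 8.6372*h - 7.0543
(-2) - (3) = -5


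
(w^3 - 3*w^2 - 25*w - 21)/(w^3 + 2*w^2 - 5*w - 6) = (w - 7)/(w - 2)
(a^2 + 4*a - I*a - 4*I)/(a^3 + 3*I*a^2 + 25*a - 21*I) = (a + 4)/(a^2 + 4*I*a + 21)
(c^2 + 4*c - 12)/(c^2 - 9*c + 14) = (c + 6)/(c - 7)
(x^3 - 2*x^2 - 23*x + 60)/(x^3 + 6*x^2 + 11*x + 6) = (x^3 - 2*x^2 - 23*x + 60)/(x^3 + 6*x^2 + 11*x + 6)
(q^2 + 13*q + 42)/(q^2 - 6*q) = (q^2 + 13*q + 42)/(q*(q - 6))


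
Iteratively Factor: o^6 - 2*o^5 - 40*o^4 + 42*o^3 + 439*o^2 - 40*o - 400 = (o - 1)*(o^5 - o^4 - 41*o^3 + o^2 + 440*o + 400) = (o - 1)*(o + 4)*(o^4 - 5*o^3 - 21*o^2 + 85*o + 100) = (o - 1)*(o + 4)^2*(o^3 - 9*o^2 + 15*o + 25) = (o - 5)*(o - 1)*(o + 4)^2*(o^2 - 4*o - 5) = (o - 5)^2*(o - 1)*(o + 4)^2*(o + 1)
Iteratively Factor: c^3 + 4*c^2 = (c + 4)*(c^2) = c*(c + 4)*(c)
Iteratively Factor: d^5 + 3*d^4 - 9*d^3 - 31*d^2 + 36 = (d + 3)*(d^4 - 9*d^2 - 4*d + 12) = (d + 2)*(d + 3)*(d^3 - 2*d^2 - 5*d + 6) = (d + 2)^2*(d + 3)*(d^2 - 4*d + 3) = (d - 3)*(d + 2)^2*(d + 3)*(d - 1)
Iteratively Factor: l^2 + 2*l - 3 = (l + 3)*(l - 1)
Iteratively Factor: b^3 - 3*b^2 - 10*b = (b)*(b^2 - 3*b - 10) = b*(b - 5)*(b + 2)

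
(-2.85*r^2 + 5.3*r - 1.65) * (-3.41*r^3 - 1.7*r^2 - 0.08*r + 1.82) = 9.7185*r^5 - 13.228*r^4 - 3.1555*r^3 - 2.806*r^2 + 9.778*r - 3.003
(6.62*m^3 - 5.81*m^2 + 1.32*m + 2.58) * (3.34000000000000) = 22.1108*m^3 - 19.4054*m^2 + 4.4088*m + 8.6172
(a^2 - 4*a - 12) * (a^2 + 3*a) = a^4 - a^3 - 24*a^2 - 36*a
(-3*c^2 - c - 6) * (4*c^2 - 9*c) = -12*c^4 + 23*c^3 - 15*c^2 + 54*c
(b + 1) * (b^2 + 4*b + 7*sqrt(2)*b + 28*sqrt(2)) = b^3 + 5*b^2 + 7*sqrt(2)*b^2 + 4*b + 35*sqrt(2)*b + 28*sqrt(2)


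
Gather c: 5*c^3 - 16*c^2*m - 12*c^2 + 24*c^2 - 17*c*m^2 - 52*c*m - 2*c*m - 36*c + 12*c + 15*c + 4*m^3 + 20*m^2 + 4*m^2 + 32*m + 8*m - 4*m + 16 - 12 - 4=5*c^3 + c^2*(12 - 16*m) + c*(-17*m^2 - 54*m - 9) + 4*m^3 + 24*m^2 + 36*m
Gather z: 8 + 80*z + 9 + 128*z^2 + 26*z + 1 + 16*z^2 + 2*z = 144*z^2 + 108*z + 18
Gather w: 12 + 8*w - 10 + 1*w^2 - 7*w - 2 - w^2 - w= 0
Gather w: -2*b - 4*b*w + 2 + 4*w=-2*b + w*(4 - 4*b) + 2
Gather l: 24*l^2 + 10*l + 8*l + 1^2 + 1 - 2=24*l^2 + 18*l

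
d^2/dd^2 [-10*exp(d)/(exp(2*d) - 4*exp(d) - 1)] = 10*(8*(exp(d) - 2)^2*exp(2*d) + 4*(2*exp(d) - 3)*(-exp(2*d) + 4*exp(d) + 1)*exp(d) + (-exp(2*d) + 4*exp(d) + 1)^2)*exp(d)/(-exp(2*d) + 4*exp(d) + 1)^3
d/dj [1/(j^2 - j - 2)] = (1 - 2*j)/(-j^2 + j + 2)^2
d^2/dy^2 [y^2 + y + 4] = 2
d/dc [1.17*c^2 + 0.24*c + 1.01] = 2.34*c + 0.24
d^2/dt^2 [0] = 0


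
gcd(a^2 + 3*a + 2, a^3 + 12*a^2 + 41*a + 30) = a + 1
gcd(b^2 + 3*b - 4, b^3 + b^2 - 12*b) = b + 4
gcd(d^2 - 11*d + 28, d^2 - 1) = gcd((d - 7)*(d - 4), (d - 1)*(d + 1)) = 1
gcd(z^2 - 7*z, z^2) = z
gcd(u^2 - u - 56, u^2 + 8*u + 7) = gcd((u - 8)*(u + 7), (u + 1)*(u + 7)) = u + 7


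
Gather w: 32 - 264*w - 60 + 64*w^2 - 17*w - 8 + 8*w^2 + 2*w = 72*w^2 - 279*w - 36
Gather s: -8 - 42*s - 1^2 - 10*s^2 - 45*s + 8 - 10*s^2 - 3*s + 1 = -20*s^2 - 90*s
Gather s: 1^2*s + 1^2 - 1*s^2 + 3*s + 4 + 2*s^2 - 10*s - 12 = s^2 - 6*s - 7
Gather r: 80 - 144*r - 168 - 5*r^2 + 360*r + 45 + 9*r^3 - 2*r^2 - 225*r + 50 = 9*r^3 - 7*r^2 - 9*r + 7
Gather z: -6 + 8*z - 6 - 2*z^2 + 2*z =-2*z^2 + 10*z - 12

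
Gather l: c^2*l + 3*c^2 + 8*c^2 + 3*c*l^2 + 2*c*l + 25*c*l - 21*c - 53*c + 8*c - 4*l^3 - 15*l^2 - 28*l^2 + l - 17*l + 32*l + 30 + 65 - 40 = 11*c^2 - 66*c - 4*l^3 + l^2*(3*c - 43) + l*(c^2 + 27*c + 16) + 55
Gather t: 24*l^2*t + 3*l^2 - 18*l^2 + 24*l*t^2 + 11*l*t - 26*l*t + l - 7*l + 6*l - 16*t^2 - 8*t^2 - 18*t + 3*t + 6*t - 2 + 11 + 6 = -15*l^2 + t^2*(24*l - 24) + t*(24*l^2 - 15*l - 9) + 15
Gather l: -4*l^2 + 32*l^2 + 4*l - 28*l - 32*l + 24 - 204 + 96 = 28*l^2 - 56*l - 84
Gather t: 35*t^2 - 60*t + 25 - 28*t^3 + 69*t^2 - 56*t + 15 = -28*t^3 + 104*t^2 - 116*t + 40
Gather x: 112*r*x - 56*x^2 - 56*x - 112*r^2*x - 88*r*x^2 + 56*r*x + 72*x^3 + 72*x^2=72*x^3 + x^2*(16 - 88*r) + x*(-112*r^2 + 168*r - 56)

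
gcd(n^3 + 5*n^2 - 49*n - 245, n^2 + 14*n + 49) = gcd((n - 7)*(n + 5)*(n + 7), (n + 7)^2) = n + 7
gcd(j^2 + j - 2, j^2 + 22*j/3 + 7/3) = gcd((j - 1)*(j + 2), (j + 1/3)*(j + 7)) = 1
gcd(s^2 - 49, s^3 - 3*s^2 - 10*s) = 1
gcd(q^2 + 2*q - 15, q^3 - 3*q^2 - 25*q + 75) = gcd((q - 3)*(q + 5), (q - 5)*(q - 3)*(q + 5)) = q^2 + 2*q - 15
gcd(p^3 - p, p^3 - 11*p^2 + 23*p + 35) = p + 1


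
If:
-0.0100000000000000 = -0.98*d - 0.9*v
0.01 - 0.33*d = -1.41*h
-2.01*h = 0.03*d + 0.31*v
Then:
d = 0.07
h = 0.01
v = -0.06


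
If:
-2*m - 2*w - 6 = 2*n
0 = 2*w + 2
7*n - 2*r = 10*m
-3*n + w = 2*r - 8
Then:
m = -27/20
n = -13/20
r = 179/40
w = -1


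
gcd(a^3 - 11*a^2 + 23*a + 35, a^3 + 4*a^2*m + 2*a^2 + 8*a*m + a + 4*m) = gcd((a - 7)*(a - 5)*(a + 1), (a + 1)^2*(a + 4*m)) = a + 1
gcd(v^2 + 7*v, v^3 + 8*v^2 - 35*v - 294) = v + 7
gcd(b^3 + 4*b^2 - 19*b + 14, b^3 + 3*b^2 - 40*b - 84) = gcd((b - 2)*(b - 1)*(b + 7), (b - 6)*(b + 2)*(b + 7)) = b + 7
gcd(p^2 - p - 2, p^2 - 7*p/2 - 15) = 1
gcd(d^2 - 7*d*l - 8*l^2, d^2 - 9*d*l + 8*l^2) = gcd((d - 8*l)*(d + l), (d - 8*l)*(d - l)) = d - 8*l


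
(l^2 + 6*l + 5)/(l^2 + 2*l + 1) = (l + 5)/(l + 1)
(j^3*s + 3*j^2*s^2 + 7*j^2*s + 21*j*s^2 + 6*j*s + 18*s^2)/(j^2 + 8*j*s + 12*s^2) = s*(j^3 + 3*j^2*s + 7*j^2 + 21*j*s + 6*j + 18*s)/(j^2 + 8*j*s + 12*s^2)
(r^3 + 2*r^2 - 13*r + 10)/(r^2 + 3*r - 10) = r - 1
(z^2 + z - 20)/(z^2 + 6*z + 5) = (z - 4)/(z + 1)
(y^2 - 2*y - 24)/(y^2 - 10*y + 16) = (y^2 - 2*y - 24)/(y^2 - 10*y + 16)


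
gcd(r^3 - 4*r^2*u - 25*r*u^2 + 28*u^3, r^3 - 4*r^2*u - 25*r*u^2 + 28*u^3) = r^3 - 4*r^2*u - 25*r*u^2 + 28*u^3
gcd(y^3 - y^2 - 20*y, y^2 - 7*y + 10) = y - 5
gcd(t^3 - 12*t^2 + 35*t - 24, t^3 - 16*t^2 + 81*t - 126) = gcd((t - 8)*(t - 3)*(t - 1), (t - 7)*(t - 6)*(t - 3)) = t - 3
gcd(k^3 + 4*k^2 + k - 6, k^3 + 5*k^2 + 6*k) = k^2 + 5*k + 6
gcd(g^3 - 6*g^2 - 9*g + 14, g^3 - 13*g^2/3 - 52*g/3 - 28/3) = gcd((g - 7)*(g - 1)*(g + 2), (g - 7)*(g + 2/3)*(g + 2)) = g^2 - 5*g - 14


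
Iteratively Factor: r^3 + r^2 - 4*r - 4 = (r + 1)*(r^2 - 4) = (r - 2)*(r + 1)*(r + 2)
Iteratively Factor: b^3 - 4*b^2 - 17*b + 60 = (b + 4)*(b^2 - 8*b + 15) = (b - 3)*(b + 4)*(b - 5)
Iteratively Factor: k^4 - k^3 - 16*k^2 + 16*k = (k + 4)*(k^3 - 5*k^2 + 4*k) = (k - 1)*(k + 4)*(k^2 - 4*k) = k*(k - 1)*(k + 4)*(k - 4)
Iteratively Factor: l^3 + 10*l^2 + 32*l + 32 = (l + 4)*(l^2 + 6*l + 8) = (l + 2)*(l + 4)*(l + 4)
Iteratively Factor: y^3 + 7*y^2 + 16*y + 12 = (y + 2)*(y^2 + 5*y + 6) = (y + 2)*(y + 3)*(y + 2)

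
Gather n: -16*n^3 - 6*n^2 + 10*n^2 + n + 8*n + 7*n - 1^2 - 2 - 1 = -16*n^3 + 4*n^2 + 16*n - 4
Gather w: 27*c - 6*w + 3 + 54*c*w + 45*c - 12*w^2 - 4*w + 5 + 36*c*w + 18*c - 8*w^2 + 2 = 90*c - 20*w^2 + w*(90*c - 10) + 10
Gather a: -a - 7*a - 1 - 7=-8*a - 8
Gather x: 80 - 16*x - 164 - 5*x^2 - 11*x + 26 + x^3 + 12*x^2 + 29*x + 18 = x^3 + 7*x^2 + 2*x - 40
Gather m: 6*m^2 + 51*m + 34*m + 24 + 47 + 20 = 6*m^2 + 85*m + 91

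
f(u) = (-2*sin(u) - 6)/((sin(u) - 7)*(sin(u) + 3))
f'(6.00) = 0.04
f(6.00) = 0.27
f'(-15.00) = -0.03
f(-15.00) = 0.26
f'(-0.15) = 0.04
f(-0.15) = 0.28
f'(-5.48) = 0.04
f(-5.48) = 0.32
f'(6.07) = 0.04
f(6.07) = 0.28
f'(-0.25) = 0.04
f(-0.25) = 0.28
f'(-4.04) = -0.03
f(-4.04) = 0.32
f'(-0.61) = 0.03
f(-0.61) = 0.26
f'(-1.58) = -0.00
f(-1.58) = 0.25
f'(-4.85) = 0.01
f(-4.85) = 0.33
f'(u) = -(-2*sin(u) - 6)*cos(u)/((sin(u) - 7)*(sin(u) + 3)^2) - (-2*sin(u) - 6)*cos(u)/((sin(u) - 7)^2*(sin(u) + 3)) - 2*cos(u)/((sin(u) - 7)*(sin(u) + 3))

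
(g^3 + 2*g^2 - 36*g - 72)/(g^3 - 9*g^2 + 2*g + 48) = (g^2 - 36)/(g^2 - 11*g + 24)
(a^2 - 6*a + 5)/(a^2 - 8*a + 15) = (a - 1)/(a - 3)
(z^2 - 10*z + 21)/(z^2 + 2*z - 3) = (z^2 - 10*z + 21)/(z^2 + 2*z - 3)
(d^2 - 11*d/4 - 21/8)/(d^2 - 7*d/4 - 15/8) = (2*d - 7)/(2*d - 5)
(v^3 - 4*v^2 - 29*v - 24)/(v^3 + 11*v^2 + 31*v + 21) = (v - 8)/(v + 7)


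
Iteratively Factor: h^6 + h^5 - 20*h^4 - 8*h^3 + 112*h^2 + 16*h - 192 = (h - 3)*(h^5 + 4*h^4 - 8*h^3 - 32*h^2 + 16*h + 64) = (h - 3)*(h + 2)*(h^4 + 2*h^3 - 12*h^2 - 8*h + 32) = (h - 3)*(h - 2)*(h + 2)*(h^3 + 4*h^2 - 4*h - 16) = (h - 3)*(h - 2)*(h + 2)^2*(h^2 + 2*h - 8) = (h - 3)*(h - 2)^2*(h + 2)^2*(h + 4)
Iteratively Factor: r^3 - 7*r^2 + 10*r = (r - 2)*(r^2 - 5*r) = r*(r - 2)*(r - 5)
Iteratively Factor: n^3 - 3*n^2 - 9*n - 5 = (n - 5)*(n^2 + 2*n + 1) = (n - 5)*(n + 1)*(n + 1)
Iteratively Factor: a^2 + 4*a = (a)*(a + 4)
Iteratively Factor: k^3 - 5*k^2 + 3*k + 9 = (k - 3)*(k^2 - 2*k - 3) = (k - 3)*(k + 1)*(k - 3)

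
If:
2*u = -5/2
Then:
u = -5/4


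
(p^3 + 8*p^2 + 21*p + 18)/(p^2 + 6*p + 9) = p + 2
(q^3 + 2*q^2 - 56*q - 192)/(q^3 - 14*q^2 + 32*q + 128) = (q^2 + 10*q + 24)/(q^2 - 6*q - 16)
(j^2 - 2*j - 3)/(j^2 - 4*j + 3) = (j + 1)/(j - 1)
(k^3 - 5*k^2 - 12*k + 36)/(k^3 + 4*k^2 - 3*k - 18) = (k - 6)/(k + 3)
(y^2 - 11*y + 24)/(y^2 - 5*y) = (y^2 - 11*y + 24)/(y*(y - 5))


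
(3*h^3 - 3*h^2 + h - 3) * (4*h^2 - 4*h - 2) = 12*h^5 - 24*h^4 + 10*h^3 - 10*h^2 + 10*h + 6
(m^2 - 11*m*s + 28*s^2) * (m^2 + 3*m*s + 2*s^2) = m^4 - 8*m^3*s - 3*m^2*s^2 + 62*m*s^3 + 56*s^4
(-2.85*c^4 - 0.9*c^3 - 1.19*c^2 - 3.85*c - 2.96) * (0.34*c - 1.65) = -0.969*c^5 + 4.3965*c^4 + 1.0804*c^3 + 0.6545*c^2 + 5.3461*c + 4.884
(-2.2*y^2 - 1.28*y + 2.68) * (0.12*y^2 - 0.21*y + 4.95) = -0.264*y^4 + 0.3084*y^3 - 10.2996*y^2 - 6.8988*y + 13.266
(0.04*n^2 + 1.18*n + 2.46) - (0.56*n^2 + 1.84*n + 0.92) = -0.52*n^2 - 0.66*n + 1.54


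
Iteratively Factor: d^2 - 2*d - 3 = (d - 3)*(d + 1)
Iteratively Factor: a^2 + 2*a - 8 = (a - 2)*(a + 4)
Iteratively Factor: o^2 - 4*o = (o - 4)*(o)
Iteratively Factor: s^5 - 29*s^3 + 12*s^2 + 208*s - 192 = (s - 1)*(s^4 + s^3 - 28*s^2 - 16*s + 192) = (s - 4)*(s - 1)*(s^3 + 5*s^2 - 8*s - 48) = (s - 4)*(s - 3)*(s - 1)*(s^2 + 8*s + 16) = (s - 4)*(s - 3)*(s - 1)*(s + 4)*(s + 4)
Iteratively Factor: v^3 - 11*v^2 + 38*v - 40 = (v - 4)*(v^2 - 7*v + 10) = (v - 5)*(v - 4)*(v - 2)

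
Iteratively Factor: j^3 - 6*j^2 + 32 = (j + 2)*(j^2 - 8*j + 16) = (j - 4)*(j + 2)*(j - 4)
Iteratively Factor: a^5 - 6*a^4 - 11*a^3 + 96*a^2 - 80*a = (a + 4)*(a^4 - 10*a^3 + 29*a^2 - 20*a) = (a - 4)*(a + 4)*(a^3 - 6*a^2 + 5*a) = (a - 5)*(a - 4)*(a + 4)*(a^2 - a) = (a - 5)*(a - 4)*(a - 1)*(a + 4)*(a)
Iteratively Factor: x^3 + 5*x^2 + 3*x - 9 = (x - 1)*(x^2 + 6*x + 9) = (x - 1)*(x + 3)*(x + 3)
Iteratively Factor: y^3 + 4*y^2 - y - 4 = (y + 4)*(y^2 - 1) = (y - 1)*(y + 4)*(y + 1)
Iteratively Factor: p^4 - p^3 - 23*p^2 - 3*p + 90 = (p - 2)*(p^3 + p^2 - 21*p - 45) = (p - 2)*(p + 3)*(p^2 - 2*p - 15) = (p - 5)*(p - 2)*(p + 3)*(p + 3)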